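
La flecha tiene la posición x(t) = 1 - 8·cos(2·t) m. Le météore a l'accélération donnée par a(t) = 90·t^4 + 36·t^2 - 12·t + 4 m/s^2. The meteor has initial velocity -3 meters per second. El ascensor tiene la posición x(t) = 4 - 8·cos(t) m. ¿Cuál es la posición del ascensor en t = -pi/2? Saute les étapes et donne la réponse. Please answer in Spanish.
La posición en t = -pi/2 es x = 4.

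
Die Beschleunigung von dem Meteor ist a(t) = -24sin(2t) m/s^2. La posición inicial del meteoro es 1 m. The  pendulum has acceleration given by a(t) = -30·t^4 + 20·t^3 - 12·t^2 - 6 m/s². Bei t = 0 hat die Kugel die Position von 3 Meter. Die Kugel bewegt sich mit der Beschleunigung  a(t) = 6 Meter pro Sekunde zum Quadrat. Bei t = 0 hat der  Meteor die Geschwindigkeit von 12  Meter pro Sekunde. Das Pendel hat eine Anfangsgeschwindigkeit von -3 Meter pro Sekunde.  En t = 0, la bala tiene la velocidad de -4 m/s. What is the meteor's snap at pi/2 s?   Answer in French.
En partant de l'accélération a(t) = -24·sin(2·t), nous prenons 2 dérivées. La dérivée de l'accélération donne le jerk: j(t) = -48·cos(2·t). En prenant d/dt de j(t), nous trouvons s(t) = 96·sin(2·t). En utilisant s(t) = 96·sin(2·t) et en substituant t = pi/2, nous trouvons s = 0.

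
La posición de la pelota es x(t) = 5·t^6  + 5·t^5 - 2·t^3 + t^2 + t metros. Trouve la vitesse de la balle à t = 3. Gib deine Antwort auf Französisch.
En partant de la position x(t) = 5·t^6 + 5·t^5 - 2·t^3 + t^2 + t, nous prenons 1 dérivée. La dérivée de la position donne la vitesse: v(t) = 30·t^5 + 25·t^4 - 6·t^2 + 2·t + 1. Nous avons la vitesse v(t) = 30·t^5 + 25·t^4 - 6·t^2 + 2·t + 1. En substituant t = 3: v(3) = 9268.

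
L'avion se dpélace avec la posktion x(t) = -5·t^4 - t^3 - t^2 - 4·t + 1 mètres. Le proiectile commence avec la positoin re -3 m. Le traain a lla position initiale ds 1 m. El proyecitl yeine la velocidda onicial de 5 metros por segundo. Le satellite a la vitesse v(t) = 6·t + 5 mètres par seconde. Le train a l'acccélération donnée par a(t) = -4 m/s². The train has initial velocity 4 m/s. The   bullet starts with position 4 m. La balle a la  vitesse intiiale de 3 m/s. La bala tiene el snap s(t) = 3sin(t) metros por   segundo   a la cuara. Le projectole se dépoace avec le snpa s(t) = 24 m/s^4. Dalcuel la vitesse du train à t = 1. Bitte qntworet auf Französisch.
Nous devons intégrer notre équation de l'accélération a(t) = -4 1 fois. L'intégrale de l'accélération, avec v(0) = 4, donne la vitesse: v(t) = 4 - 4·t. En utilisant v(t) = 4 - 4·t et en substituant t = 1, nous trouvons v = 0.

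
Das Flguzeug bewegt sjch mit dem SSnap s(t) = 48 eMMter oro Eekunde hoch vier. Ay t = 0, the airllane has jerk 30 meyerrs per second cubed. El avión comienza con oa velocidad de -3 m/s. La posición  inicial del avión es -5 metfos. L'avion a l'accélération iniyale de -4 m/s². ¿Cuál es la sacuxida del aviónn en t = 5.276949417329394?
Debemos encontrar la integral de nuestra ecuación del snap s(t) = 48 1 vez. La antiderivada del snap es la sacudida. Usando j(0) = 30, obtenemos j(t) = 48·t + 30. Tenemos la sacudida j(t) = 48·t + 30. Sustituyendo t = 5.276949417329394: j(5.276949417329394) = 283.293572031811.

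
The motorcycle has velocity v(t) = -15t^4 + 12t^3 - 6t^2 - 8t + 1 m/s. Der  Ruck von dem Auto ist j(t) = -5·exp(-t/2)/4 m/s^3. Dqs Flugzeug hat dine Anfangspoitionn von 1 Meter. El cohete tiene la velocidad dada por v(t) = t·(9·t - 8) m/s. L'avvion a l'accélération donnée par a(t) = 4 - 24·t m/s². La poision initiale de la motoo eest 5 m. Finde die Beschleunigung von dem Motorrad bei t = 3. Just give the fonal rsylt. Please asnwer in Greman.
Bei t = 3, a = -1340.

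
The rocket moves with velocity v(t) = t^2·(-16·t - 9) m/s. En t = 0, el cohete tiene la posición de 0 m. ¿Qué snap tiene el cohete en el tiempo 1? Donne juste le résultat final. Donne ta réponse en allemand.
s(1) = -96.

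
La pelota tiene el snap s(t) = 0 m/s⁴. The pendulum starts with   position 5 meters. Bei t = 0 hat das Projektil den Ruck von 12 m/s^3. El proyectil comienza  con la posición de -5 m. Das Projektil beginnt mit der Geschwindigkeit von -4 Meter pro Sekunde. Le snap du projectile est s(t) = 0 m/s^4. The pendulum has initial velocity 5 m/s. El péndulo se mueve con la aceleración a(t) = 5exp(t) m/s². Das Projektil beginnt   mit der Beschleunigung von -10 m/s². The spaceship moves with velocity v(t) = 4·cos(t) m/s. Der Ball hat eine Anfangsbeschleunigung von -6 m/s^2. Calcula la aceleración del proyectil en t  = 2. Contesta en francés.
Pour résoudre ceci, nous devons prendre 2 intégrales de notre équation du snap s(t) = 0. L'intégrale du snap, avec j(0) = 12, donne le jerk: j(t) = 12. En intégrant le jerk et en utilisant la condition initiale a(0) = -10, nous obtenons a(t) = 12·t - 10. De l'équation de l'accélération a(t) = 12·t - 10, nous substituons t = 2 pour obtenir a = 14.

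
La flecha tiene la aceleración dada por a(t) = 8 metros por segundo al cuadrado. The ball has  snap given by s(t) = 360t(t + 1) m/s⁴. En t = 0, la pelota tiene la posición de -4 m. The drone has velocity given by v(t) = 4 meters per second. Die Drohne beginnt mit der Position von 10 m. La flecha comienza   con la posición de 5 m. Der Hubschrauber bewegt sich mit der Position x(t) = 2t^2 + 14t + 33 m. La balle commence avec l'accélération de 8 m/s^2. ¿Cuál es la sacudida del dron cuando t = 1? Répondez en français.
Pour résoudre ceci, nous devons prendre 2 dérivées de notre équation de la vitesse v(t) = 4. En dérivant la vitesse, nous obtenons l'accélération: a(t) = 0. La dérivée de l'accélération donne le jerk: j(t) = 0. Nous avons le jerk j(t) = 0. En substituant t = 1: j(1) = 0.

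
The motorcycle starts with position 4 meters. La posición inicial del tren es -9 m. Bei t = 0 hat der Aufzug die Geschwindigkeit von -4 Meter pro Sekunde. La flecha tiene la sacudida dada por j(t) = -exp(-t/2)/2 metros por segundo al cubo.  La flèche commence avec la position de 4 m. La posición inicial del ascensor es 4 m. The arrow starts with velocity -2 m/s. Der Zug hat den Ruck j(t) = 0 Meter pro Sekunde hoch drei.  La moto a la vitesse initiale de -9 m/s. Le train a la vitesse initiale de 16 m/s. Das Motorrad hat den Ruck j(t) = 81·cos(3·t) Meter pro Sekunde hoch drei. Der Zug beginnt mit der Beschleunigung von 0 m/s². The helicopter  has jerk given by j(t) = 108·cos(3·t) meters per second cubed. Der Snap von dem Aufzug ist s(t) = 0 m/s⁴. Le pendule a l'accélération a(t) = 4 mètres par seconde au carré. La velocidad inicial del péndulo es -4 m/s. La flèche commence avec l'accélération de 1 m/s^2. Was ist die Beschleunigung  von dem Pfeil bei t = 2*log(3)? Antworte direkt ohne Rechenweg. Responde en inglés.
The acceleration at t = 2*log(3) is a = 1/3.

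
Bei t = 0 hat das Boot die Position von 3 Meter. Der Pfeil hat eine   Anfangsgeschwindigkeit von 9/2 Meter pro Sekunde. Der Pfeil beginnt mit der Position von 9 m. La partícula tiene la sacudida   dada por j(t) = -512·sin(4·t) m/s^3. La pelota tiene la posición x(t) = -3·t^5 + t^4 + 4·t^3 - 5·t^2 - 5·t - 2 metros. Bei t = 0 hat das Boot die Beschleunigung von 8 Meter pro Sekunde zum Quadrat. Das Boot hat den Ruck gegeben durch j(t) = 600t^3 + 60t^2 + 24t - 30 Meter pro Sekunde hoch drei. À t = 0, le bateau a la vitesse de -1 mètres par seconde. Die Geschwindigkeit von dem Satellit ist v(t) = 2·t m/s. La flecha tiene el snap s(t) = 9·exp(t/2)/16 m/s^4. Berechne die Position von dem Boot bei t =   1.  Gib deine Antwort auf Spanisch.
Necesitamos integrar nuestra ecuación de la sacudida j(t) = 600·t^3 + 60·t^2 + 24·t - 30 3 veces. La integral de la sacudida, con a(0) = 8, da la aceleración: a(t) = 150·t^4 + 20·t^3 + 12·t^2 - 30·t + 8. Integrando la aceleración y usando la condición inicial v(0) = -1, obtenemos v(t) = 30·t^5 + 5·t^4 + 4·t^3 - 15·t^2 + 8·t - 1. Tomando ∫v(t)dt y aplicando x(0) = 3, encontramos x(t) = 5·t^6 + t^5 + t^4 - 5·t^3 + 4·t^2 - t + 3. Tenemos la posición x(t) = 5·t^6 + t^5 + t^4 - 5·t^3 + 4·t^2 - t + 3. Sustituyendo t = 1: x(1) = 8.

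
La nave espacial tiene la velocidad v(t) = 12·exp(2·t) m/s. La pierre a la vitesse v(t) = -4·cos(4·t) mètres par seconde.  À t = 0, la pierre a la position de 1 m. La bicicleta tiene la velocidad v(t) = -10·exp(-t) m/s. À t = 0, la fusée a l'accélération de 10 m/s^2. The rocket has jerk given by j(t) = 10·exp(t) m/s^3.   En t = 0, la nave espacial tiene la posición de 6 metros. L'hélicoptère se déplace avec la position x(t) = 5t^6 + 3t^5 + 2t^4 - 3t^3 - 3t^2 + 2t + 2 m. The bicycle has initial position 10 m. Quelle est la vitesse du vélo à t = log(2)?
En utilisant v(t) = -10·exp(-t) et en substituant t = log(2), nous trouvons v = -5.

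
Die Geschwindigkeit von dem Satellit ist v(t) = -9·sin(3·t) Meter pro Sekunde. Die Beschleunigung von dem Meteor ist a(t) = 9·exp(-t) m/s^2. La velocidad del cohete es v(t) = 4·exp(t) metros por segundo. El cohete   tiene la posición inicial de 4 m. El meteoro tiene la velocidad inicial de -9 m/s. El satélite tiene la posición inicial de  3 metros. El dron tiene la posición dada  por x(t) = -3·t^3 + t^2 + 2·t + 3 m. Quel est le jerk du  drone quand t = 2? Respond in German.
Wir müssen unsere Gleichung für die Position x(t) = -3·t^3 + t^2 + 2·t + 3 3-mal ableiten. Durch Ableiten von der Position erhalten wir die Geschwindigkeit: v(t) = -9·t^2 + 2·t + 2. Die Ableitung von der Geschwindigkeit ergibt die Beschleunigung: a(t) = 2 - 18·t. Durch Ableiten von der Beschleunigung erhalten wir den Ruck: j(t) = -18. Wir haben den Ruck j(t) = -18. Durch Einsetzen von t = 2: j(2) = -18.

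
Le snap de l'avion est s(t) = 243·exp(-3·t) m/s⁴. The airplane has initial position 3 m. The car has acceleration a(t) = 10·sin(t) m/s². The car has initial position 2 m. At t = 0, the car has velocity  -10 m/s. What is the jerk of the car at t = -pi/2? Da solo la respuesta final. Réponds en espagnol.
En t = -pi/2, j = 0.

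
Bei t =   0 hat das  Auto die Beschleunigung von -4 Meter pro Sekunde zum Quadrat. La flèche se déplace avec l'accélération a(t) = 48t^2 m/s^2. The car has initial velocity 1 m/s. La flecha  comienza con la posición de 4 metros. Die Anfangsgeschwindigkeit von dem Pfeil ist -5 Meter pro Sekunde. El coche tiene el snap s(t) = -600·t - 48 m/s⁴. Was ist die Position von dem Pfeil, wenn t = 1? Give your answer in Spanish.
Necesitamos integrar nuestra ecuación de la aceleración a(t) = 48·t^2 2 veces. La antiderivada de la aceleración, con v(0) = -5, da la velocidad: v(t) = 16·t^3 - 5. Tomando ∫v(t)dt y aplicando x(0) = 4, encontramos x(t) = 4·t^4 - 5·t + 4. Tenemos la posición x(t) = 4·t^4 - 5·t + 4. Sustituyendo t = 1: x(1) = 3.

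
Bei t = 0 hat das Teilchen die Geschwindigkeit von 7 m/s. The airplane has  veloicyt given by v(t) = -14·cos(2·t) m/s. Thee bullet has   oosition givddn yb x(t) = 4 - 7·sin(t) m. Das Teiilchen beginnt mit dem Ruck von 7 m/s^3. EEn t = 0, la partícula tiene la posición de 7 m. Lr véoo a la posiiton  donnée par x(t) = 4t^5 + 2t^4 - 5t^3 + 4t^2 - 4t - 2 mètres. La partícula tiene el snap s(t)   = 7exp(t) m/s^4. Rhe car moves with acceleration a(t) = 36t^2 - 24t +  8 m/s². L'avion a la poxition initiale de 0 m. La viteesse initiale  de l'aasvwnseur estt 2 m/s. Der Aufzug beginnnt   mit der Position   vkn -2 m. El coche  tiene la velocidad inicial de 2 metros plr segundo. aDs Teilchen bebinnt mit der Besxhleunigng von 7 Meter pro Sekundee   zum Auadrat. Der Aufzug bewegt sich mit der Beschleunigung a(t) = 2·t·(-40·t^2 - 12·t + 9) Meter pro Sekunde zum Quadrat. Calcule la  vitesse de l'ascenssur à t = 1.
Nous devons intégrer notre équation de l'accélération a(t) = 2·t·(-40·t^2 - 12·t + 9) 1 fois. L'intégrale de l'accélération, avec v(0) = 2, donne la vitesse: v(t) = -20·t^4 - 8·t^3 + 9·t^2 + 2. Nous avons la vitesse v(t) = -20·t^4 - 8·t^3 + 9·t^2 + 2. En substituant t = 1: v(1) = -17.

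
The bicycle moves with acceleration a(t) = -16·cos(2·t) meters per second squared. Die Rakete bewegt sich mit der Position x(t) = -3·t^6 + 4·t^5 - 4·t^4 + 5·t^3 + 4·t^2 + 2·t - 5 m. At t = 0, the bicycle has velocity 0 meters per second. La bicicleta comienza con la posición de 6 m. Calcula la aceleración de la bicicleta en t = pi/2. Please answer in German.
Mit a(t) = -16·cos(2·t) und Einsetzen von t = pi/2, finden wir a = 16.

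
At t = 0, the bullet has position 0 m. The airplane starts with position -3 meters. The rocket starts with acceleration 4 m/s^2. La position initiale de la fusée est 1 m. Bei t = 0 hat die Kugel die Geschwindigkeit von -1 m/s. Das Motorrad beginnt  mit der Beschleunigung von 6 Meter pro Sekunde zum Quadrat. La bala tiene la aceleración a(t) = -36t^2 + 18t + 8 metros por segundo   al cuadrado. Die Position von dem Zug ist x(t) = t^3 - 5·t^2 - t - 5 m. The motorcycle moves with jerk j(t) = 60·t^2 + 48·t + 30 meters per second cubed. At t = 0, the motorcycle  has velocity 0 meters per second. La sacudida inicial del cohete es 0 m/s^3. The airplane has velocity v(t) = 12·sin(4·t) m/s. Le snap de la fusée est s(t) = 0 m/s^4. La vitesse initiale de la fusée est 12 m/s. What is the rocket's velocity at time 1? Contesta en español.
Partiendo del snap s(t) = 0, tomamos 3 antiderivadas. Integrando el snap y usando la condición inicial j(0) = 0, obtenemos j(t) = 0. La antiderivada de la sacudida, con a(0) = 4, da la aceleración: a(t) = 4. Integrando la aceleración y usando la condición inicial v(0) = 12, obtenemos v(t) = 4·t + 12. Tenemos la velocidad v(t) = 4·t + 12. Sustituyendo t = 1: v(1) = 16.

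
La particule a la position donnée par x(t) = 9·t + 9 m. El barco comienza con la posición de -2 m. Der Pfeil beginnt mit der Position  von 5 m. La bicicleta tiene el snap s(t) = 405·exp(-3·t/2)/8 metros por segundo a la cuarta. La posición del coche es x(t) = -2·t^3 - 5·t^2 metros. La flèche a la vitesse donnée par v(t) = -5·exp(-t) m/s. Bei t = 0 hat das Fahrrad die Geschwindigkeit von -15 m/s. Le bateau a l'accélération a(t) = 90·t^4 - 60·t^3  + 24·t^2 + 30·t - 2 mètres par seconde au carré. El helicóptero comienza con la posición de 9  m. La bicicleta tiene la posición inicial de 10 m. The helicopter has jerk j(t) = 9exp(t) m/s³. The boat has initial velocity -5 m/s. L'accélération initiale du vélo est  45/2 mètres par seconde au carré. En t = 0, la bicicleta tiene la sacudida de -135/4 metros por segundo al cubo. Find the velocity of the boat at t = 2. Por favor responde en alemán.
Wir müssen unsere Gleichung für die Beschleunigung a(t) = 90·t^4 - 60·t^3 + 24·t^2 + 30·t - 2 1-mal integrieren. Durch Integration von der Beschleunigung und Verwendung der Anfangsbedingung v(0) = -5, erhalten wir v(t) = 18·t^5 - 15·t^4 + 8·t^3 + 15·t^2 - 2·t - 5. Wir haben die Geschwindigkeit v(t) = 18·t^5 - 15·t^4 + 8·t^3 + 15·t^2 - 2·t - 5. Durch Einsetzen von t = 2: v(2) = 451.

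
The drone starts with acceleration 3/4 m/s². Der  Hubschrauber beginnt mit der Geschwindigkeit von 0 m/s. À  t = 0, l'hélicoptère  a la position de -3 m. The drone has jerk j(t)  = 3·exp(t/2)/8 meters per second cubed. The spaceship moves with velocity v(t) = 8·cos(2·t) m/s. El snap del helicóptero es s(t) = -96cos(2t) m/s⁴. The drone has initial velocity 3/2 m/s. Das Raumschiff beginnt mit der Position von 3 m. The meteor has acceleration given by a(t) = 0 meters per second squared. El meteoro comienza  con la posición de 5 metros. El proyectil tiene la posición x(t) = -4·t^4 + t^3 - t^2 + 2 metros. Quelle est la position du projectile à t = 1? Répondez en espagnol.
Usando x(t) = -4·t^4 + t^3 - t^2 + 2 y sustituyendo t = 1, encontramos x = -2.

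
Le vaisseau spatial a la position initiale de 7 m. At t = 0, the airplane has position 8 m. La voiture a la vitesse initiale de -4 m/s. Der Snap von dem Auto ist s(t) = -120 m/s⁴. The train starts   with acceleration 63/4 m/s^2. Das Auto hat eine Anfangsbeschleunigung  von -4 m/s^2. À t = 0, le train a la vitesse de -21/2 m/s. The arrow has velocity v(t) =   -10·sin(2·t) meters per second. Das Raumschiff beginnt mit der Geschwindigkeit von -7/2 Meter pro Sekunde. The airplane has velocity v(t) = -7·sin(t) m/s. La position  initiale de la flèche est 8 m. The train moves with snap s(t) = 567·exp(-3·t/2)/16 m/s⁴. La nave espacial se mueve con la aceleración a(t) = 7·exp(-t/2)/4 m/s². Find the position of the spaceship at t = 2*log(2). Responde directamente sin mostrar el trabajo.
The position at t = 2*log(2) is x = 7/2.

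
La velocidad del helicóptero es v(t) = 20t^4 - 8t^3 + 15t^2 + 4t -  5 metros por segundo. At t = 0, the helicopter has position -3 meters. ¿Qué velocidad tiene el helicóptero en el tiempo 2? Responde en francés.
Nous avons la vitesse v(t) = 20·t^4 - 8·t^3 + 15·t^2 + 4·t - 5. En substituant t = 2: v(2) = 319.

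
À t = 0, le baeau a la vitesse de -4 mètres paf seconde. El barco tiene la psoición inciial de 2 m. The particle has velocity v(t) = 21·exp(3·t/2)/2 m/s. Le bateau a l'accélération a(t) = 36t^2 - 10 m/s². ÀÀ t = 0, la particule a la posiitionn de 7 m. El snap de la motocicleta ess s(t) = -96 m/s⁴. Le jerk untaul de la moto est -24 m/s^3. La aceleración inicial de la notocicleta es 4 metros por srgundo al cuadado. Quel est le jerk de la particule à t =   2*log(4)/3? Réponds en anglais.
We must differentiate our velocity equation v(t) = 21·exp(3·t/2)/2 2 times. Differentiating velocity, we get acceleration: a(t) = 63·exp(3·t/2)/4. Differentiating acceleration, we get jerk: j(t) = 189·exp(3·t/2)/8. Using j(t) = 189·exp(3·t/2)/8 and substituting t = 2*log(4)/3, we find j = 189/2.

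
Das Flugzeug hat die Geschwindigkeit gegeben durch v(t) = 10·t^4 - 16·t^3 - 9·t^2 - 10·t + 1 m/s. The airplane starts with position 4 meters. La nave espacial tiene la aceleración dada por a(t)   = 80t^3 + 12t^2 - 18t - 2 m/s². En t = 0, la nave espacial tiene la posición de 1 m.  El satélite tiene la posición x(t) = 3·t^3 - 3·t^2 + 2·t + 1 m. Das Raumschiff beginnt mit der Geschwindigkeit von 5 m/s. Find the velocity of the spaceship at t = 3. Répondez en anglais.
To solve this, we need to take 1 integral of our acceleration equation a(t) = 80·t^3 + 12·t^2 - 18·t - 2. Integrating acceleration and using the initial condition v(0) = 5, we get v(t) = 20·t^4 + 4·t^3 - 9·t^2 - 2·t + 5. From the given velocity equation v(t) = 20·t^4 + 4·t^3 - 9·t^2 - 2·t + 5, we substitute t = 3 to get v = 1646.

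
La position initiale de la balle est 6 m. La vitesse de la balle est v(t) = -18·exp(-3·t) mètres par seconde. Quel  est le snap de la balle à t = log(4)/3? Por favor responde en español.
Para resolver esto, necesitamos tomar 3 derivadas de nuestra ecuación de la velocidad v(t) = -18·exp(-3·t). Derivando la velocidad, obtenemos la aceleración: a(t) = 54·exp(-3·t). La derivada de la aceleración da la sacudida: j(t) = -162·exp(-3·t). Tomando d/dt de j(t), encontramos s(t) = 486·exp(-3·t). De la ecuación del snap s(t) = 486·exp(-3·t), sustituimos t = log(4)/3 para obtener s = 243/2.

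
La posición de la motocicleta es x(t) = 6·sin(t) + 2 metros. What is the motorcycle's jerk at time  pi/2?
We must differentiate our position equation x(t) = 6·sin(t) + 2 3 times. Differentiating position, we get velocity: v(t) = 6·cos(t). Taking d/dt of v(t), we find a(t) = -6·sin(t). Taking d/dt of a(t), we find j(t) = -6·cos(t). Using j(t) = -6·cos(t) and substituting t = pi/2, we find j = 0.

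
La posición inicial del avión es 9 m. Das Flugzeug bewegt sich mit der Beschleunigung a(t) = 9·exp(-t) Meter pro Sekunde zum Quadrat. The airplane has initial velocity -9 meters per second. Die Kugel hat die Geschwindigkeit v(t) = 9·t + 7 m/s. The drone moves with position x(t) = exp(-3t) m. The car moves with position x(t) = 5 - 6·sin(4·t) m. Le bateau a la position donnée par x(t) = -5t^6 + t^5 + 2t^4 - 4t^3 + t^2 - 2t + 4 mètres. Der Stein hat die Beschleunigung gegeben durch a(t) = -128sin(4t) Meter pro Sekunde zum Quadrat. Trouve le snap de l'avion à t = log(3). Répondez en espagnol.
Debemos derivar nuestra ecuación de la aceleración a(t) = 9·exp(-t) 2 veces. La derivada de la aceleración da la sacudida: j(t) = -9·exp(-t). Derivando la sacudida, obtenemos el snap: s(t) = 9·exp(-t). Usando s(t) = 9·exp(-t) y sustituyendo t = log(3), encontramos s = 3.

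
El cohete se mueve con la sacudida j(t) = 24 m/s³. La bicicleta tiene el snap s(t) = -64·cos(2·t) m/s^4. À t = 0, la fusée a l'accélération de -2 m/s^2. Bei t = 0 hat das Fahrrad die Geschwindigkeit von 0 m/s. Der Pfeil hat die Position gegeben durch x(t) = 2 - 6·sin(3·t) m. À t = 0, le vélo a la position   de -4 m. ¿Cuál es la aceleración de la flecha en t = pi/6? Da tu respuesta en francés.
Nous devons dériver notre équation de la position x(t) = 2 - 6·sin(3·t) 2 fois. En prenant d/dt de x(t), nous trouvons v(t) = -18·cos(3·t). En prenant d/dt de v(t), nous trouvons a(t) = 54·sin(3·t). De l'équation de l'accélération a(t) = 54·sin(3·t), nous substituons t = pi/6 pour obtenir a = 54.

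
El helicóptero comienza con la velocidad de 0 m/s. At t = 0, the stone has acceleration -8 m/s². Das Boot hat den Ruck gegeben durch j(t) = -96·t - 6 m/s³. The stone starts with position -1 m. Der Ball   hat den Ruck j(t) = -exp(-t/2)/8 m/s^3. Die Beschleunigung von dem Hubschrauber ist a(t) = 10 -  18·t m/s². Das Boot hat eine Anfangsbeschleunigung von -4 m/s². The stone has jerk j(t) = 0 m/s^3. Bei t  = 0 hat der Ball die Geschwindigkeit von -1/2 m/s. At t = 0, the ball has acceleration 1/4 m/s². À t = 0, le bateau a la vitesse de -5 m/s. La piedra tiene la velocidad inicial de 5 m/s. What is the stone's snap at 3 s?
To solve this, we need to take 1 derivative of our jerk equation j(t) = 0. Taking d/dt of j(t), we find s(t) = 0. We have snap s(t) = 0. Substituting t = 3: s(3) = 0.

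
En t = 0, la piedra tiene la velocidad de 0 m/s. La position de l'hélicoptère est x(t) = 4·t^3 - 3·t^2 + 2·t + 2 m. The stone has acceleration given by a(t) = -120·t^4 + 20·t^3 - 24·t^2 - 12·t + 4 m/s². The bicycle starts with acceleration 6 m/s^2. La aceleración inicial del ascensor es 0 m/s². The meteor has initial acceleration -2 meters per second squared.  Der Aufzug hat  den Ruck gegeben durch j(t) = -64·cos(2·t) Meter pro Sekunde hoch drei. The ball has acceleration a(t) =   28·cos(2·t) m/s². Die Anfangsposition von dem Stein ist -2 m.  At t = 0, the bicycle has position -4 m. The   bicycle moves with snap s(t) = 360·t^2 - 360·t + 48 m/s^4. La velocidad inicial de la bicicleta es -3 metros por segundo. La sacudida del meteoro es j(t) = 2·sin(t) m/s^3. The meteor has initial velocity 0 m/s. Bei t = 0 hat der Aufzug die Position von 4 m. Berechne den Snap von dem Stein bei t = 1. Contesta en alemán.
Ausgehend von der Beschleunigung a(t) = -120·t^4 + 20·t^3 - 24·t^2 - 12·t + 4, nehmen wir 2 Ableitungen. Mit d/dt von a(t) finden wir j(t) = -480·t^3 + 60·t^2 - 48·t - 12. Mit d/dt von j(t) finden wir s(t) = -1440·t^2 + 120·t - 48. Wir haben den Snap s(t) = -1440·t^2 + 120·t - 48. Durch Einsetzen von t = 1: s(1) = -1368.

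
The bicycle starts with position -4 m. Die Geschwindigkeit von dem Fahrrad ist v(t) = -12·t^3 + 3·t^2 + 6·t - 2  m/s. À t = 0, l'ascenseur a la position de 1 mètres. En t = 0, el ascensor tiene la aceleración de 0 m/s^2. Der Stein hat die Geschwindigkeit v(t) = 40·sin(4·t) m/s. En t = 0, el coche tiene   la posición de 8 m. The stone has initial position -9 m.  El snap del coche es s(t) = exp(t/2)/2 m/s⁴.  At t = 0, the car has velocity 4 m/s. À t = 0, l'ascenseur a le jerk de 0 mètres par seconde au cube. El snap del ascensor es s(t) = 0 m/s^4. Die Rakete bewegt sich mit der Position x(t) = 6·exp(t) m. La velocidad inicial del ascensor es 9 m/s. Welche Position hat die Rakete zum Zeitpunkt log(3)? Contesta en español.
Usando x(t) = 6·exp(t) y sustituyendo t = log(3), encontramos x = 18.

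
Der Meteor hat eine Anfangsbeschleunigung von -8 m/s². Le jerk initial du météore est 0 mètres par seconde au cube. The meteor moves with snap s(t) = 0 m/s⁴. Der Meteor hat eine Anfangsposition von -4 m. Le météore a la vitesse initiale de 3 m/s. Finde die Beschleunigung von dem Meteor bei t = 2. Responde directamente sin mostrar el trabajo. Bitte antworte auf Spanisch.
La respuesta es -8.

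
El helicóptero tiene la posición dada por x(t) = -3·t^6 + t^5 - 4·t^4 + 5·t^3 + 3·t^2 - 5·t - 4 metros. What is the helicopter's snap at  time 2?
Starting from position x(t) = -3·t^6 + t^5 - 4·t^4 + 5·t^3 + 3·t^2 - 5·t - 4, we take 4 derivatives. Differentiating position, we get velocity: v(t) = -18·t^5 + 5·t^4 - 16·t^3 + 15·t^2 + 6·t - 5. The derivative of velocity gives acceleration: a(t) = -90·t^4 + 20·t^3 - 48·t^2 + 30·t + 6. Taking d/dt of a(t), we find j(t) = -360·t^3 + 60·t^2 - 96·t + 30. The derivative of jerk gives snap: s(t) = -1080·t^2 + 120·t - 96. Using s(t) = -1080·t^2 + 120·t - 96 and substituting t = 2, we find s = -4176.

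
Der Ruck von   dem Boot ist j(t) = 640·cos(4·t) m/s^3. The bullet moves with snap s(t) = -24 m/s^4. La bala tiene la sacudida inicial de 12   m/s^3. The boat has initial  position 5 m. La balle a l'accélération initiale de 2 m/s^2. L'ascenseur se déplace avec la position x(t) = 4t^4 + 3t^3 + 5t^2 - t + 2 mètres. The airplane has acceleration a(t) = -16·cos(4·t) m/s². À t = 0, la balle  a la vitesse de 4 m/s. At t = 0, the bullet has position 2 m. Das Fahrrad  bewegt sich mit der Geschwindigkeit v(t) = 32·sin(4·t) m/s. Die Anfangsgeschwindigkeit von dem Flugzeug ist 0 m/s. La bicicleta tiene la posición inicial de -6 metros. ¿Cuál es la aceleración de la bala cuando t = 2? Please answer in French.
En partant du snap s(t) = -24, nous prenons 2 intégrales. En intégrant le snap et en utilisant la condition initiale j(0) = 12, nous obtenons j(t) = 12 - 24·t. L'intégrale du jerk est l'accélération. En utilisant a(0) = 2, nous obtenons a(t) = -12·t^2 + 12·t + 2. En utilisant a(t) = -12·t^2 + 12·t + 2 et en substituant t = 2, nous trouvons a = -22.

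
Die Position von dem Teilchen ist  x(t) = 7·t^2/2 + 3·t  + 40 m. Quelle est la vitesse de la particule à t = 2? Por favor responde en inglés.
To solve this, we need to take 1 derivative of our position equation x(t) = 7·t^2/2 + 3·t + 40. Taking d/dt of x(t), we find v(t) = 7·t + 3. We have velocity v(t) = 7·t + 3. Substituting t = 2: v(2) = 17.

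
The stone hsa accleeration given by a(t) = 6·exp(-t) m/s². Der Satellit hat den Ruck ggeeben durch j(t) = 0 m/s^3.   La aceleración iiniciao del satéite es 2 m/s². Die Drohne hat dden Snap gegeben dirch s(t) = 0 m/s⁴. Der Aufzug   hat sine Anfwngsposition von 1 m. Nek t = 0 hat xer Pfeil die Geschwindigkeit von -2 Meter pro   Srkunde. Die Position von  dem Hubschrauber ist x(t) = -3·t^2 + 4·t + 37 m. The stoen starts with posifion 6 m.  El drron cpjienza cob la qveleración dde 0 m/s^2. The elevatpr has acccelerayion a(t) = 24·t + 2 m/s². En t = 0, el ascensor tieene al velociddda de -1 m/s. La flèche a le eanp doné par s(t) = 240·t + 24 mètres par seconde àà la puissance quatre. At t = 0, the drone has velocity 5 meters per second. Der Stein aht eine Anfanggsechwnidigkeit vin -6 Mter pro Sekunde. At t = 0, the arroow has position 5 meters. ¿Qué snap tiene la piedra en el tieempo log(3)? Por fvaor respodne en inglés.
To solve this, we need to take 2 derivatives of our acceleration equation a(t) = 6·exp(-t). The derivative of acceleration gives jerk: j(t) = -6·exp(-t). The derivative of jerk gives snap: s(t) = 6·exp(-t). From the given snap equation s(t) = 6·exp(-t), we substitute t = log(3) to get s = 2.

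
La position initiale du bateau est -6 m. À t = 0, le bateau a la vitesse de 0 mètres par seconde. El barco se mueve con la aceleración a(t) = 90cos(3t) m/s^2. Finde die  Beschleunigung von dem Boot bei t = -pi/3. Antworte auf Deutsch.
Mit a(t) = 90·cos(3·t) und Einsetzen von t = -pi/3, finden wir a = -90.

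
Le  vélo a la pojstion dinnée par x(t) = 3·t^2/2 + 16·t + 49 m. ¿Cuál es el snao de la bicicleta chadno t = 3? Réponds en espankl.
Debemos derivar nuestra ecuación de la posición x(t) = 3·t^2/2 + 16·t + 49 4 veces. Derivando la posición, obtenemos la velocidad: v(t) = 3·t + 16. La derivada de la velocidad da la aceleración: a(t) = 3. Derivando la aceleración, obtenemos la sacudida: j(t) = 0. Derivando la sacudida, obtenemos el snap: s(t) = 0. De la ecuación del snap s(t) = 0, sustituimos t = 3 para obtener s = 0.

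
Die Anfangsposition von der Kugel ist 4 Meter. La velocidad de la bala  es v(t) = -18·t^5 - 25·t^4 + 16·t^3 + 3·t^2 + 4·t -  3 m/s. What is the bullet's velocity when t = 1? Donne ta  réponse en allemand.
Mit v(t) = -18·t^5 - 25·t^4 + 16·t^3 + 3·t^2 + 4·t - 3 und Einsetzen von t = 1, finden wir v = -23.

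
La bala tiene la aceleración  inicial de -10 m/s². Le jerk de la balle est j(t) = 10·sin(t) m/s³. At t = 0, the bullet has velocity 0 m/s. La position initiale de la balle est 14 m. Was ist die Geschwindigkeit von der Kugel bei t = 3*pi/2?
Ausgehend von dem Ruck j(t) = 10·sin(t), nehmen wir 2 Integrale. Das Integral von dem Ruck, mit a(0) = -10, ergibt die Beschleunigung: a(t) = -10·cos(t). Durch Integration von der Beschleunigung und Verwendung der Anfangsbedingung v(0) = 0, erhalten wir v(t) = -10·sin(t). Aus der Gleichung für die Geschwindigkeit v(t) = -10·sin(t), setzen wir t = 3*pi/2 ein und erhalten v = 10.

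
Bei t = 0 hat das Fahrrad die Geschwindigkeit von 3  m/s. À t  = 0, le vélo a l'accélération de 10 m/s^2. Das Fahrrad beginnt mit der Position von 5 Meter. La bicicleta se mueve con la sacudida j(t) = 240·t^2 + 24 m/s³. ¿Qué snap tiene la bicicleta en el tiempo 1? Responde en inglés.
To solve this, we need to take 1 derivative of our jerk equation j(t) = 240·t^2 + 24. The derivative of jerk gives snap: s(t) = 480·t. From the given snap equation s(t) = 480·t, we substitute t = 1 to get s = 480.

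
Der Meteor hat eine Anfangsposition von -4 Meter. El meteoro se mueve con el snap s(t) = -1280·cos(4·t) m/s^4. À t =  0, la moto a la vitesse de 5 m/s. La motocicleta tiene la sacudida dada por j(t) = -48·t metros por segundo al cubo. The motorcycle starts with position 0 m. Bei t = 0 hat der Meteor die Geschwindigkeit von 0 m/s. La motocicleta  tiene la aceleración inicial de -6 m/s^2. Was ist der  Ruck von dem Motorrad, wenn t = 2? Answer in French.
De l'équation du jerk j(t) = -48·t, nous substituons t = 2 pour obtenir j = -96.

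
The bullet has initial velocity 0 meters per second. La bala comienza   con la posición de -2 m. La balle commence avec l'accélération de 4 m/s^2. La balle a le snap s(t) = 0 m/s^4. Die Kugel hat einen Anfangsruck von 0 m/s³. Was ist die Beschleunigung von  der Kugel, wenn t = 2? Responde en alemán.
Ausgehend von dem Snap s(t) = 0, nehmen wir 2 Stammfunktionen. Die Stammfunktion von dem Snap, mit j(0) = 0, ergibt den Ruck: j(t) = 0. Das Integral von dem Ruck, mit a(0) = 4, ergibt die Beschleunigung: a(t) = 4. Mit a(t) = 4 und Einsetzen von t = 2, finden wir a = 4.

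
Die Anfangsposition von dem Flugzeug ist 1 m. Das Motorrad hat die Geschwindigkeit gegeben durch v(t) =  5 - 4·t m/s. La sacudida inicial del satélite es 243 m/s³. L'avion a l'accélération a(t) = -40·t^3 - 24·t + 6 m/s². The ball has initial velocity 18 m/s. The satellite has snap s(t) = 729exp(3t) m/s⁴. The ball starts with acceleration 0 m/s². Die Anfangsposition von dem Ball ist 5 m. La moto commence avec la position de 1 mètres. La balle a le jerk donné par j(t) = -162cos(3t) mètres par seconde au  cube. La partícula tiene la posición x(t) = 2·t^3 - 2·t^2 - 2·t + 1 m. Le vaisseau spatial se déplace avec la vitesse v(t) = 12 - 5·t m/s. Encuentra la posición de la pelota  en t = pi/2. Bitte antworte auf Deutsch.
Ausgehend von dem Ruck j(t) = -162·cos(3·t), nehmen wir 3 Integrale. Durch Integration von dem Ruck und Verwendung der Anfangsbedingung a(0) = 0, erhalten wir a(t) = -54·sin(3·t). Durch Integration von der Beschleunigung und Verwendung der Anfangsbedingung v(0) = 18, erhalten wir v(t) = 18·cos(3·t). Durch Integration von der Geschwindigkeit und Verwendung der Anfangsbedingung x(0) = 5, erhalten wir x(t) = 6·sin(3·t) + 5. Aus der Gleichung für die Position x(t) = 6·sin(3·t) + 5, setzen wir t = pi/2 ein und erhalten x = -1.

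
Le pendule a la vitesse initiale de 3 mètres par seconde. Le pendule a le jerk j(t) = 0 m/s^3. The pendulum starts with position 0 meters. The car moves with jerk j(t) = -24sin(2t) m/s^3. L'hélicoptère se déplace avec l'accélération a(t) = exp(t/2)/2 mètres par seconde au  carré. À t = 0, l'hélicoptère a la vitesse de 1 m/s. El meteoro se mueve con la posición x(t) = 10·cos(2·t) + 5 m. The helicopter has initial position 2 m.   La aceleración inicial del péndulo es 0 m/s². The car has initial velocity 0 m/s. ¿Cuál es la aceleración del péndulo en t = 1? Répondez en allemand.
Ausgehend von dem Ruck j(t) = 0, nehmen wir 1 Stammfunktion. Mit ∫j(t)dt und Anwendung von a(0) = 0, finden wir a(t) = 0. Mit a(t) = 0 und Einsetzen von t = 1, finden wir a = 0.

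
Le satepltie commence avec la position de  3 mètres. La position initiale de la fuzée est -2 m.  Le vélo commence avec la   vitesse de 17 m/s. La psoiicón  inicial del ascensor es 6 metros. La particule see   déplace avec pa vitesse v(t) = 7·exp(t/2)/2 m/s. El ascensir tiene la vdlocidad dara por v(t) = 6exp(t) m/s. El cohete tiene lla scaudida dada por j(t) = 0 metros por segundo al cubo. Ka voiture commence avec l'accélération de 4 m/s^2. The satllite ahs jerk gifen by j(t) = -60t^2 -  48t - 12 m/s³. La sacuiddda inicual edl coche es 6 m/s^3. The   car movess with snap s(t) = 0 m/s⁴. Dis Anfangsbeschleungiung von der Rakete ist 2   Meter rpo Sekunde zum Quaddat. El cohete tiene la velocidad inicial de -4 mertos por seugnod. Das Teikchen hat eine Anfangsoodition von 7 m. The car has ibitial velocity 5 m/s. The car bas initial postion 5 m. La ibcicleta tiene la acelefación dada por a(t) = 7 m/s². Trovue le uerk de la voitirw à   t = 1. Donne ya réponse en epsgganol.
Para resolver esto, necesitamos tomar 1 integral de nuestra ecuación del snap s(t) = 0. Integrando el snap y usando la condición inicial j(0) = 6, obtenemos j(t) = 6. De la ecuación de la sacudida j(t) = 6, sustituimos t = 1 para obtener j = 6.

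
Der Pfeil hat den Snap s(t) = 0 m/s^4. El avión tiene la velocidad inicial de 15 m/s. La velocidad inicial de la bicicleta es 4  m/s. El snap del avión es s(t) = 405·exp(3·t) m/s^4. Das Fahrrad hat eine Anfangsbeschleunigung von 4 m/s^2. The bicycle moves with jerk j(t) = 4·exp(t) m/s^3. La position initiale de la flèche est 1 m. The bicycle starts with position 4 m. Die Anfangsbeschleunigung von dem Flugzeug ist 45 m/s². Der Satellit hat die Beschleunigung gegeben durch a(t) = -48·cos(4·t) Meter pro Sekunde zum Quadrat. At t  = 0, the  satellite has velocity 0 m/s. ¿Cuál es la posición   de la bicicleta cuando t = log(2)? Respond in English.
We must find the antiderivative of our jerk equation j(t) = 4·exp(t) 3 times. The antiderivative of jerk, with a(0) = 4, gives acceleration: a(t) = 4·exp(t). Taking ∫a(t)dt and applying v(0) = 4, we find v(t) = 4·exp(t). Integrating velocity and using the initial condition x(0) = 4, we get x(t) = 4·exp(t). From the given position equation x(t) = 4·exp(t), we substitute t = log(2) to get x = 8.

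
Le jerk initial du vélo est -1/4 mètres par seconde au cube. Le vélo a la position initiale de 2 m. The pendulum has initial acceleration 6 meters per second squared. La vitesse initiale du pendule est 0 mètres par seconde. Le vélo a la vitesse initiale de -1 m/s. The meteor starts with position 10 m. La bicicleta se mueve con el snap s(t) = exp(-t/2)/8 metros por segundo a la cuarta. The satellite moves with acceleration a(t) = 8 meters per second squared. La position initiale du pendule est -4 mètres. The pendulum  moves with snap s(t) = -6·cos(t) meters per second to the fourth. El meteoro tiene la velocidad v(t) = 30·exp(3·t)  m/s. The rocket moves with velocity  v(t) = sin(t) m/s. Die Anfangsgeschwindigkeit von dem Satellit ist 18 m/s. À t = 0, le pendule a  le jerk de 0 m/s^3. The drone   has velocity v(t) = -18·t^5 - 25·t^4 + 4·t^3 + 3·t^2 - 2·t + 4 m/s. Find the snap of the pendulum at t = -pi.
From the given snap equation s(t) = -6·cos(t), we substitute t = -pi to get s = 6.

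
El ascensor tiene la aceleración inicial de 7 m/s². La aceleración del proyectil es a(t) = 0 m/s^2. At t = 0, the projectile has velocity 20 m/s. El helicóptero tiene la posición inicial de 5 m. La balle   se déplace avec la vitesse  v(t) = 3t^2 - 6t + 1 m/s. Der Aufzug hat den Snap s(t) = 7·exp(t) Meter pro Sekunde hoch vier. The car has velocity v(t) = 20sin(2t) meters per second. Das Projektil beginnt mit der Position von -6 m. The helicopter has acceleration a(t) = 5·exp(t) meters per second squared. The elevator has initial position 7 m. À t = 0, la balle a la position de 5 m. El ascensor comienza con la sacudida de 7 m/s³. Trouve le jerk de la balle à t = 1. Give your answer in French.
Nous devons dériver notre équation de la vitesse v(t) = 3·t^2 - 6·t + 1 2 fois. En prenant d/dt de v(t), nous trouvons a(t) = 6·t - 6. La dérivée de l'accélération donne le jerk: j(t) = 6. De l'équation du jerk j(t) = 6, nous substituons t = 1 pour obtenir j = 6.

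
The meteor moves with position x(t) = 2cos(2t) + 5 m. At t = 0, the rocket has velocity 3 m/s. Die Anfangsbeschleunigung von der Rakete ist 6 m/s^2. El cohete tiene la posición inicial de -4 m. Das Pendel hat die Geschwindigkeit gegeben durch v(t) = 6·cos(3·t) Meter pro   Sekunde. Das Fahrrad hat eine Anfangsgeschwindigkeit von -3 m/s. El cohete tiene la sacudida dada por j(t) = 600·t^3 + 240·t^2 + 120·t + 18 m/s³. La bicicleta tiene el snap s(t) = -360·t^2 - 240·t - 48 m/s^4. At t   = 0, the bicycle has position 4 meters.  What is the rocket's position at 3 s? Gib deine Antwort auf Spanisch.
Necesitamos integrar nuestra ecuación de la sacudida j(t) = 600·t^3 + 240·t^2 + 120·t + 18 3 veces. La antiderivada de la sacudida, con a(0) = 6, da la aceleración: a(t) = 150·t^4 + 80·t^3 + 60·t^2 + 18·t + 6. La antiderivada de la aceleración es la velocidad. Usando v(0) = 3, obtenemos v(t) = 30·t^5 + 20·t^4 + 20·t^3 + 9·t^2 + 6·t + 3. La antiderivada de la velocidad es la posición. Usando x(0) = -4, obtenemos x(t) = 5·t^6 + 4·t^5 + 5·t^4 + 3·t^3 + 3·t^2 + 3·t - 4. De la ecuación de la posición x(t) = 5·t^6 + 4·t^5 + 5·t^4 + 3·t^3 + 3·t^2 + 3·t - 4, sustituimos t = 3 para obtener x = 5135.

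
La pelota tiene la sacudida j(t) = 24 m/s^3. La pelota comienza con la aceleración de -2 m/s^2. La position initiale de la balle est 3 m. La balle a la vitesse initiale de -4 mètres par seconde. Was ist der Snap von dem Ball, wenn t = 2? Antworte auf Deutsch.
Um dies zu lösen, müssen wir 1 Ableitung unserer Gleichung für den Ruck j(t) = 24 nehmen. Durch Ableiten von dem Ruck erhalten wir den Snap: s(t) = 0. Aus der Gleichung für den Snap s(t) = 0, setzen wir t = 2 ein und erhalten s = 0.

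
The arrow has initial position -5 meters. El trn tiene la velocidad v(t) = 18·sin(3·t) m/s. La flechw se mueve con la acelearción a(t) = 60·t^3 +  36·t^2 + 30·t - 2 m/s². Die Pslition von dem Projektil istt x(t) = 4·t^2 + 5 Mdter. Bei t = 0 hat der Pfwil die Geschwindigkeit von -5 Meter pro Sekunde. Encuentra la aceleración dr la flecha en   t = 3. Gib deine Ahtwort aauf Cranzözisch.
En utilisant a(t) = 60·t^3 + 36·t^2 + 30·t - 2 et en substituant t = 3, nous trouvons a = 2032.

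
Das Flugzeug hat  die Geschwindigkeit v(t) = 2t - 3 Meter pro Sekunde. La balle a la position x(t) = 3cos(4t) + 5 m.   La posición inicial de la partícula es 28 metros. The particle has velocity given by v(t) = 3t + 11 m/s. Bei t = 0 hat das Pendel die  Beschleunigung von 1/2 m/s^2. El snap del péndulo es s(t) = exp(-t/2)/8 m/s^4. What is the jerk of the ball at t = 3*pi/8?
To solve this, we need to take 3 derivatives of our position equation x(t) = 3·cos(4·t) + 5. The derivative of position gives velocity: v(t) = -12·sin(4·t). Taking d/dt of v(t), we find a(t) = -48·cos(4·t). The derivative of acceleration gives jerk: j(t) = 192·sin(4·t). From the given jerk equation j(t) = 192·sin(4·t), we substitute t = 3*pi/8 to get j = -192.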